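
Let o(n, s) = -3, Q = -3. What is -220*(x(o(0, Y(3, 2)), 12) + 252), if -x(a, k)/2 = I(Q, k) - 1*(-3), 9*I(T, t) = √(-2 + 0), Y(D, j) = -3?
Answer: -54120 + 440*I*√2/9 ≈ -54120.0 + 69.139*I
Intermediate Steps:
I(T, t) = I*√2/9 (I(T, t) = √(-2 + 0)/9 = √(-2)/9 = (I*√2)/9 = I*√2/9)
x(a, k) = -6 - 2*I*√2/9 (x(a, k) = -2*(I*√2/9 - 1*(-3)) = -2*(I*√2/9 + 3) = -2*(3 + I*√2/9) = -6 - 2*I*√2/9)
-220*(x(o(0, Y(3, 2)), 12) + 252) = -220*((-6 - 2*I*√2/9) + 252) = -220*(246 - 2*I*√2/9) = -54120 + 440*I*√2/9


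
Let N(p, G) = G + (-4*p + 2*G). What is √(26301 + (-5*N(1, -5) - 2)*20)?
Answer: 3*√3129 ≈ 167.81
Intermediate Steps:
N(p, G) = -4*p + 3*G
√(26301 + (-5*N(1, -5) - 2)*20) = √(26301 + (-5*(-4*1 + 3*(-5)) - 2)*20) = √(26301 + (-5*(-4 - 15) - 2)*20) = √(26301 + (-5*(-19) - 2)*20) = √(26301 + (95 - 2)*20) = √(26301 + 93*20) = √(26301 + 1860) = √28161 = 3*√3129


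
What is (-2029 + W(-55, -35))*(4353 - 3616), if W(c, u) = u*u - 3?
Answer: -594759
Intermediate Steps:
W(c, u) = -3 + u² (W(c, u) = u² - 3 = -3 + u²)
(-2029 + W(-55, -35))*(4353 - 3616) = (-2029 + (-3 + (-35)²))*(4353 - 3616) = (-2029 + (-3 + 1225))*737 = (-2029 + 1222)*737 = -807*737 = -594759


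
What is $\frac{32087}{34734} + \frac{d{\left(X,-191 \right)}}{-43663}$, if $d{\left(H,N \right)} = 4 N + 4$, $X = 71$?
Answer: $\frac{1427412521}{1516590642} \approx 0.9412$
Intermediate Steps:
$d{\left(H,N \right)} = 4 + 4 N$
$\frac{32087}{34734} + \frac{d{\left(X,-191 \right)}}{-43663} = \frac{32087}{34734} + \frac{4 + 4 \left(-191\right)}{-43663} = 32087 \cdot \frac{1}{34734} + \left(4 - 764\right) \left(- \frac{1}{43663}\right) = \frac{32087}{34734} - - \frac{760}{43663} = \frac{32087}{34734} + \frac{760}{43663} = \frac{1427412521}{1516590642}$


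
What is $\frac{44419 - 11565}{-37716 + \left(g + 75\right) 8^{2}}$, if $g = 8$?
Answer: $- \frac{16427}{16202} \approx -1.0139$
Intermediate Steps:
$\frac{44419 - 11565}{-37716 + \left(g + 75\right) 8^{2}} = \frac{44419 - 11565}{-37716 + \left(8 + 75\right) 8^{2}} = \frac{32854}{-37716 + 83 \cdot 64} = \frac{32854}{-37716 + 5312} = \frac{32854}{-32404} = 32854 \left(- \frac{1}{32404}\right) = - \frac{16427}{16202}$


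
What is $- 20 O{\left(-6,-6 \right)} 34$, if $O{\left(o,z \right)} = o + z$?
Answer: $8160$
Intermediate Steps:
$- 20 O{\left(-6,-6 \right)} 34 = - 20 \left(-6 - 6\right) 34 = \left(-20\right) \left(-12\right) 34 = 240 \cdot 34 = 8160$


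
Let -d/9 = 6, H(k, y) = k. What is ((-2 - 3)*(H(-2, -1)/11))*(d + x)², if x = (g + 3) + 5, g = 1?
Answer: 20250/11 ≈ 1840.9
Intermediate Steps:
d = -54 (d = -9*6 = -54)
x = 9 (x = (1 + 3) + 5 = 4 + 5 = 9)
((-2 - 3)*(H(-2, -1)/11))*(d + x)² = ((-2 - 3)*(-2/11))*(-54 + 9)² = -(-10)/11*(-45)² = -5*(-2/11)*2025 = (10/11)*2025 = 20250/11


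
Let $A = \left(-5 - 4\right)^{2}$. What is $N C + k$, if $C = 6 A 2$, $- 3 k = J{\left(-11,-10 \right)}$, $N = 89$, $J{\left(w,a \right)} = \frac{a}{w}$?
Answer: $\frac{2854754}{33} \approx 86508.0$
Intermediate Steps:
$k = - \frac{10}{33}$ ($k = - \frac{\left(-10\right) \frac{1}{-11}}{3} = - \frac{\left(-10\right) \left(- \frac{1}{11}\right)}{3} = \left(- \frac{1}{3}\right) \frac{10}{11} = - \frac{10}{33} \approx -0.30303$)
$A = 81$ ($A = \left(-9\right)^{2} = 81$)
$C = 972$ ($C = 6 \cdot 81 \cdot 2 = 486 \cdot 2 = 972$)
$N C + k = 89 \cdot 972 - \frac{10}{33} = 86508 - \frac{10}{33} = \frac{2854754}{33}$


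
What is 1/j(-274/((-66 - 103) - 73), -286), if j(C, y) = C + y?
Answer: -121/34469 ≈ -0.0035104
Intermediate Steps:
1/j(-274/((-66 - 103) - 73), -286) = 1/(-274/((-66 - 103) - 73) - 286) = 1/(-274/(-169 - 73) - 286) = 1/(-274/(-242) - 286) = 1/(-274*(-1/242) - 286) = 1/(137/121 - 286) = 1/(-34469/121) = -121/34469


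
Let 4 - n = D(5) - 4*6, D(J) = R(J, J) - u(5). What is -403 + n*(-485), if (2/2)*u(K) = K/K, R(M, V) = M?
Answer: -12043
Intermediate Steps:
u(K) = 1 (u(K) = K/K = 1)
D(J) = -1 + J (D(J) = J - 1*1 = J - 1 = -1 + J)
n = 24 (n = 4 - ((-1 + 5) - 4*6) = 4 - (4 - 24) = 4 - 1*(-20) = 4 + 20 = 24)
-403 + n*(-485) = -403 + 24*(-485) = -403 - 11640 = -12043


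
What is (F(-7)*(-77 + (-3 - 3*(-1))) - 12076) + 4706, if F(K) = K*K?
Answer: -11143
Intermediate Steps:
F(K) = K²
(F(-7)*(-77 + (-3 - 3*(-1))) - 12076) + 4706 = ((-7)²*(-77 + (-3 - 3*(-1))) - 12076) + 4706 = (49*(-77 + (-3 + 3)) - 12076) + 4706 = (49*(-77 + 0) - 12076) + 4706 = (49*(-77) - 12076) + 4706 = (-3773 - 12076) + 4706 = -15849 + 4706 = -11143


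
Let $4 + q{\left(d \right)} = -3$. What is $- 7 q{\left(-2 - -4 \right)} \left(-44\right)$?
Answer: $-2156$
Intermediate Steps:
$q{\left(d \right)} = -7$ ($q{\left(d \right)} = -4 - 3 = -7$)
$- 7 q{\left(-2 - -4 \right)} \left(-44\right) = \left(-7\right) \left(-7\right) \left(-44\right) = 49 \left(-44\right) = -2156$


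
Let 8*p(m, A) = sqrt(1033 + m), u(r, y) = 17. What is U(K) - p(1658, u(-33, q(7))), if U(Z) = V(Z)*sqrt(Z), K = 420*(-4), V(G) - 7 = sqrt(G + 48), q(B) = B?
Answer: -48*sqrt(1190) - 3*sqrt(299)/8 + 28*I*sqrt(105) ≈ -1662.3 + 286.91*I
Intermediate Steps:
V(G) = 7 + sqrt(48 + G) (V(G) = 7 + sqrt(G + 48) = 7 + sqrt(48 + G))
K = -1680
p(m, A) = sqrt(1033 + m)/8
U(Z) = sqrt(Z)*(7 + sqrt(48 + Z)) (U(Z) = (7 + sqrt(48 + Z))*sqrt(Z) = sqrt(Z)*(7 + sqrt(48 + Z)))
U(K) - p(1658, u(-33, q(7))) = sqrt(-1680)*(7 + sqrt(48 - 1680)) - sqrt(1033 + 1658)/8 = (4*I*sqrt(105))*(7 + sqrt(-1632)) - sqrt(2691)/8 = (4*I*sqrt(105))*(7 + 4*I*sqrt(102)) - 3*sqrt(299)/8 = 4*I*sqrt(105)*(7 + 4*I*sqrt(102)) - 3*sqrt(299)/8 = -3*sqrt(299)/8 + 4*I*sqrt(105)*(7 + 4*I*sqrt(102))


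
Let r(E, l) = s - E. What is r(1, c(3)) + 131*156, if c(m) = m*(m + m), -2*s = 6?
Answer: 20432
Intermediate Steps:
s = -3 (s = -½*6 = -3)
c(m) = 2*m² (c(m) = m*(2*m) = 2*m²)
r(E, l) = -3 - E
r(1, c(3)) + 131*156 = (-3 - 1*1) + 131*156 = (-3 - 1) + 20436 = -4 + 20436 = 20432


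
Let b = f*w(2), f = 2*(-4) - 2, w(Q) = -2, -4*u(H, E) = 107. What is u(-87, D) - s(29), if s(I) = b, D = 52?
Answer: -187/4 ≈ -46.750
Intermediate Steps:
u(H, E) = -107/4 (u(H, E) = -¼*107 = -107/4)
f = -10 (f = -8 - 2 = -10)
b = 20 (b = -10*(-2) = 20)
s(I) = 20
u(-87, D) - s(29) = -107/4 - 1*20 = -107/4 - 20 = -187/4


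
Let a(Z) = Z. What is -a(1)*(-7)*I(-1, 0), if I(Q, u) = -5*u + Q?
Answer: -7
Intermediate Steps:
I(Q, u) = Q - 5*u
-a(1)*(-7)*I(-1, 0) = -1*(-7)*(-1 - 5*0) = -(-7)*(-1 + 0) = -(-7)*(-1) = -1*7 = -7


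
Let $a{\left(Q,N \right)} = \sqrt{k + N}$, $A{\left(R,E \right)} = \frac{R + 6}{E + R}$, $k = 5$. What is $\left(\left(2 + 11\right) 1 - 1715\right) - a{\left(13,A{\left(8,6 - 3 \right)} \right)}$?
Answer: $-1702 - \frac{\sqrt{759}}{11} \approx -1704.5$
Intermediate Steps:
$A{\left(R,E \right)} = \frac{6 + R}{E + R}$
$a{\left(Q,N \right)} = \sqrt{5 + N}$
$\left(\left(2 + 11\right) 1 - 1715\right) - a{\left(13,A{\left(8,6 - 3 \right)} \right)} = \left(\left(2 + 11\right) 1 - 1715\right) - \sqrt{5 + \frac{6 + 8}{\left(6 - 3\right) + 8}} = \left(13 \cdot 1 - 1715\right) - \sqrt{5 + \frac{1}{3 + 8} \cdot 14} = \left(13 - 1715\right) - \sqrt{5 + \frac{1}{11} \cdot 14} = -1702 - \sqrt{5 + \frac{1}{11} \cdot 14} = -1702 - \sqrt{5 + \frac{14}{11}} = -1702 - \sqrt{\frac{69}{11}} = -1702 - \frac{\sqrt{759}}{11}$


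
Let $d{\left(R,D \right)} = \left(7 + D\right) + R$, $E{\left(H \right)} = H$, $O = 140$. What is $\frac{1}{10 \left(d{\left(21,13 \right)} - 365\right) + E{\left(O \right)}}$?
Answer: $- \frac{1}{3100} \approx -0.00032258$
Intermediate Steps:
$d{\left(R,D \right)} = 7 + D + R$
$\frac{1}{10 \left(d{\left(21,13 \right)} - 365\right) + E{\left(O \right)}} = \frac{1}{10 \left(\left(7 + 13 + 21\right) - 365\right) + 140} = \frac{1}{10 \left(41 - 365\right) + 140} = \frac{1}{10 \left(-324\right) + 140} = \frac{1}{-3240 + 140} = \frac{1}{-3100} = - \frac{1}{3100}$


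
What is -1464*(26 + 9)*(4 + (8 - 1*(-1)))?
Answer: -666120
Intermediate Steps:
-1464*(26 + 9)*(4 + (8 - 1*(-1))) = -51240*(4 + (8 + 1)) = -51240*(4 + 9) = -51240*13 = -1464*455 = -666120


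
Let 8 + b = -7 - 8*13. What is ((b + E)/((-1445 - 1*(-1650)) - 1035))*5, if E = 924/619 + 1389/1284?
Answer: 30844839/43978712 ≈ 0.70136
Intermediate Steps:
E = 682069/264932 (E = 924*(1/619) + 1389*(1/1284) = 924/619 + 463/428 = 682069/264932 ≈ 2.5745)
b = -119 (b = -8 + (-7 - 8*13) = -8 + (-7 - 104) = -8 - 111 = -119)
((b + E)/((-1445 - 1*(-1650)) - 1035))*5 = ((-119 + 682069/264932)/((-1445 - 1*(-1650)) - 1035))*5 = -30844839/(264932*((-1445 + 1650) - 1035))*5 = -30844839/(264932*(205 - 1035))*5 = -30844839/264932/(-830)*5 = -30844839/264932*(-1/830)*5 = (30844839/219893560)*5 = 30844839/43978712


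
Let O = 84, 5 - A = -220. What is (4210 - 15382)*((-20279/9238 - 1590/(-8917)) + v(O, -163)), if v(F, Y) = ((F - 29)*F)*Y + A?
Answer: 346416541103799138/41187623 ≈ 8.4107e+9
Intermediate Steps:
A = 225 (A = 5 - 1*(-220) = 5 + 220 = 225)
v(F, Y) = 225 + F*Y*(-29 + F) (v(F, Y) = ((F - 29)*F)*Y + 225 = ((-29 + F)*F)*Y + 225 = (F*(-29 + F))*Y + 225 = F*Y*(-29 + F) + 225 = 225 + F*Y*(-29 + F))
(4210 - 15382)*((-20279/9238 - 1590/(-8917)) + v(O, -163)) = (4210 - 15382)*((-20279/9238 - 1590/(-8917)) + (225 - 163*84² - 29*84*(-163))) = -11172*((-20279*1/9238 - 1590*(-1/8917)) + (225 - 163*7056 + 397068)) = -11172*((-20279/9238 + 1590/8917) + (225 - 1150128 + 397068)) = -11172*(-166139423/82375246 - 752835) = -11172*(-62015134461833/82375246) = 346416541103799138/41187623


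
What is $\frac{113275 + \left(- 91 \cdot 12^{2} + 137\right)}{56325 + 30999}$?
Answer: $\frac{8359}{7277} \approx 1.1487$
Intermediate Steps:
$\frac{113275 + \left(- 91 \cdot 12^{2} + 137\right)}{56325 + 30999} = \frac{113275 + \left(\left(-91\right) 144 + 137\right)}{87324} = \left(113275 + \left(-13104 + 137\right)\right) \frac{1}{87324} = \left(113275 - 12967\right) \frac{1}{87324} = 100308 \cdot \frac{1}{87324} = \frac{8359}{7277}$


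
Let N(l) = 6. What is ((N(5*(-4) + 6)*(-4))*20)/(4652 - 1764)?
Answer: -60/361 ≈ -0.16620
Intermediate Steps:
((N(5*(-4) + 6)*(-4))*20)/(4652 - 1764) = ((6*(-4))*20)/(4652 - 1764) = -24*20/2888 = -480*1/2888 = -60/361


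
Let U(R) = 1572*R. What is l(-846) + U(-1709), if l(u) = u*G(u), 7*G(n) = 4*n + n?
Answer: -15227256/7 ≈ -2.1753e+6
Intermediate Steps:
G(n) = 5*n/7 (G(n) = (4*n + n)/7 = (5*n)/7 = 5*n/7)
l(u) = 5*u²/7 (l(u) = u*(5*u/7) = 5*u²/7)
l(-846) + U(-1709) = (5/7)*(-846)² + 1572*(-1709) = (5/7)*715716 - 2686548 = 3578580/7 - 2686548 = -15227256/7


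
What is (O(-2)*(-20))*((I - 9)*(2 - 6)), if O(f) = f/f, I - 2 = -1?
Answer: -640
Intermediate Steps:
I = 1 (I = 2 - 1 = 1)
O(f) = 1
(O(-2)*(-20))*((I - 9)*(2 - 6)) = (1*(-20))*((1 - 9)*(2 - 6)) = -(-160)*(-4) = -20*32 = -640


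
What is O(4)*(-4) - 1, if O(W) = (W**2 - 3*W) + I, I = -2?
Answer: -9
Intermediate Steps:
O(W) = -2 + W**2 - 3*W (O(W) = (W**2 - 3*W) - 2 = -2 + W**2 - 3*W)
O(4)*(-4) - 1 = (-2 + 4**2 - 3*4)*(-4) - 1 = (-2 + 16 - 12)*(-4) - 1 = 2*(-4) - 1 = -8 - 1 = -9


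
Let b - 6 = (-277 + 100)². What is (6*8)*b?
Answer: 1504080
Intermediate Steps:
b = 31335 (b = 6 + (-277 + 100)² = 6 + (-177)² = 6 + 31329 = 31335)
(6*8)*b = (6*8)*31335 = 48*31335 = 1504080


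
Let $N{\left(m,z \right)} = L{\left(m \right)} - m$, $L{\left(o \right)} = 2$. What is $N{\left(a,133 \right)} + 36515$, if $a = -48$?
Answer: $36565$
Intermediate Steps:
$N{\left(m,z \right)} = 2 - m$
$N{\left(a,133 \right)} + 36515 = \left(2 - -48\right) + 36515 = \left(2 + 48\right) + 36515 = 50 + 36515 = 36565$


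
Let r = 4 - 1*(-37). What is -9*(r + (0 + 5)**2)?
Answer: -594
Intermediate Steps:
r = 41 (r = 4 + 37 = 41)
-9*(r + (0 + 5)**2) = -9*(41 + (0 + 5)**2) = -9*(41 + 5**2) = -9*(41 + 25) = -9*66 = -594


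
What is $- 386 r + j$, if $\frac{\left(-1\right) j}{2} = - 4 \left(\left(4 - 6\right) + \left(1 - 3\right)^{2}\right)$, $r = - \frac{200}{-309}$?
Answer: $- \frac{72256}{309} \approx -233.84$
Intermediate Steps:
$r = \frac{200}{309}$ ($r = \left(-200\right) \left(- \frac{1}{309}\right) = \frac{200}{309} \approx 0.64725$)
$j = 16$ ($j = - 2 \left(- 4 \left(\left(4 - 6\right) + \left(1 - 3\right)^{2}\right)\right) = - 2 \left(- 4 \left(\left(4 - 6\right) + \left(-2\right)^{2}\right)\right) = - 2 \left(- 4 \left(-2 + 4\right)\right) = - 2 \left(\left(-4\right) 2\right) = \left(-2\right) \left(-8\right) = 16$)
$- 386 r + j = \left(-386\right) \frac{200}{309} + 16 = - \frac{77200}{309} + 16 = - \frac{72256}{309}$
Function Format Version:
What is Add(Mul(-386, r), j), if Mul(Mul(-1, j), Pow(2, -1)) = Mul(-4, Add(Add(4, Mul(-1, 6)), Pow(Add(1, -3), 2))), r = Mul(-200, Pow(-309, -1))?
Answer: Rational(-72256, 309) ≈ -233.84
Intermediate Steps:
r = Rational(200, 309) (r = Mul(-200, Rational(-1, 309)) = Rational(200, 309) ≈ 0.64725)
j = 16 (j = Mul(-2, Mul(-4, Add(Add(4, Mul(-1, 6)), Pow(Add(1, -3), 2)))) = Mul(-2, Mul(-4, Add(Add(4, -6), Pow(-2, 2)))) = Mul(-2, Mul(-4, Add(-2, 4))) = Mul(-2, Mul(-4, 2)) = Mul(-2, -8) = 16)
Add(Mul(-386, r), j) = Add(Mul(-386, Rational(200, 309)), 16) = Add(Rational(-77200, 309), 16) = Rational(-72256, 309)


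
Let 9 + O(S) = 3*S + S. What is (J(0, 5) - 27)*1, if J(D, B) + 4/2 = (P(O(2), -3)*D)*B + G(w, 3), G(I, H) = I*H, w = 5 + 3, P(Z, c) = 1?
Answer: -5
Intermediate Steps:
O(S) = -9 + 4*S (O(S) = -9 + (3*S + S) = -9 + 4*S)
w = 8
G(I, H) = H*I
J(D, B) = 22 + B*D (J(D, B) = -2 + ((1*D)*B + 3*8) = -2 + (D*B + 24) = -2 + (B*D + 24) = -2 + (24 + B*D) = 22 + B*D)
(J(0, 5) - 27)*1 = ((22 + 5*0) - 27)*1 = ((22 + 0) - 27)*1 = (22 - 27)*1 = -5*1 = -5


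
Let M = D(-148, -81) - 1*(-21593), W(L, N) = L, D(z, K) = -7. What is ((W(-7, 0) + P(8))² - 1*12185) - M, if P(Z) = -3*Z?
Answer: -32810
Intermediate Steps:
M = 21586 (M = -7 - 1*(-21593) = -7 + 21593 = 21586)
((W(-7, 0) + P(8))² - 1*12185) - M = ((-7 - 3*8)² - 1*12185) - 1*21586 = ((-7 - 24)² - 12185) - 21586 = ((-31)² - 12185) - 21586 = (961 - 12185) - 21586 = -11224 - 21586 = -32810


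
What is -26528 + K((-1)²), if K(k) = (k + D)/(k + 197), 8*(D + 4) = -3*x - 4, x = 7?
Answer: -42020401/1584 ≈ -26528.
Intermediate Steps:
D = -57/8 (D = -4 + (-3*7 - 4)/8 = -4 + (-21 - 4)/8 = -4 + (⅛)*(-25) = -4 - 25/8 = -57/8 ≈ -7.1250)
K(k) = (-57/8 + k)/(197 + k) (K(k) = (k - 57/8)/(k + 197) = (-57/8 + k)/(197 + k))
-26528 + K((-1)²) = -26528 + (-57/8 + (-1)²)/(197 + (-1)²) = -26528 + (-57/8 + 1)/(197 + 1) = -26528 - 49/8/198 = -26528 + (1/198)*(-49/8) = -26528 - 49/1584 = -42020401/1584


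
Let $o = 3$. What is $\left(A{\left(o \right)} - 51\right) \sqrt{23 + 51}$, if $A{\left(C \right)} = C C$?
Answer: $- 42 \sqrt{74} \approx -361.3$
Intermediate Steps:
$A{\left(C \right)} = C^{2}$
$\left(A{\left(o \right)} - 51\right) \sqrt{23 + 51} = \left(3^{2} - 51\right) \sqrt{23 + 51} = \left(9 - 51\right) \sqrt{74} = - 42 \sqrt{74}$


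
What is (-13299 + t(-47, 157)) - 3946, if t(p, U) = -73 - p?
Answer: -17271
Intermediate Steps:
(-13299 + t(-47, 157)) - 3946 = (-13299 + (-73 - 1*(-47))) - 3946 = (-13299 + (-73 + 47)) - 3946 = (-13299 - 26) - 3946 = -13325 - 3946 = -17271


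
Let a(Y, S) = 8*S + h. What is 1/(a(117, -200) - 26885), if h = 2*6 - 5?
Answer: -1/28478 ≈ -3.5115e-5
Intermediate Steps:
h = 7 (h = 12 - 5 = 7)
a(Y, S) = 7 + 8*S (a(Y, S) = 8*S + 7 = 7 + 8*S)
1/(a(117, -200) - 26885) = 1/((7 + 8*(-200)) - 26885) = 1/((7 - 1600) - 26885) = 1/(-1593 - 26885) = 1/(-28478) = -1/28478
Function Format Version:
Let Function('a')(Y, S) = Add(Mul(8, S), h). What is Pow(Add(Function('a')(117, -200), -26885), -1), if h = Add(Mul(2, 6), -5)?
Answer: Rational(-1, 28478) ≈ -3.5115e-5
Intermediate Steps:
h = 7 (h = Add(12, -5) = 7)
Function('a')(Y, S) = Add(7, Mul(8, S)) (Function('a')(Y, S) = Add(Mul(8, S), 7) = Add(7, Mul(8, S)))
Pow(Add(Function('a')(117, -200), -26885), -1) = Pow(Add(Add(7, Mul(8, -200)), -26885), -1) = Pow(Add(Add(7, -1600), -26885), -1) = Pow(Add(-1593, -26885), -1) = Pow(-28478, -1) = Rational(-1, 28478)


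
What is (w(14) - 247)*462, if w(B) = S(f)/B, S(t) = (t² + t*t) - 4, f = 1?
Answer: -114180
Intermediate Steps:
S(t) = -4 + 2*t² (S(t) = (t² + t²) - 4 = 2*t² - 4 = -4 + 2*t²)
w(B) = -2/B (w(B) = (-4 + 2*1²)/B = (-4 + 2*1)/B = (-4 + 2)/B = -2/B)
(w(14) - 247)*462 = (-2/14 - 247)*462 = (-2*1/14 - 247)*462 = (-⅐ - 247)*462 = -1730/7*462 = -114180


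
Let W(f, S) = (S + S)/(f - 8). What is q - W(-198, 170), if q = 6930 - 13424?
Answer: -668712/103 ≈ -6492.4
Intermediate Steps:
W(f, S) = 2*S/(-8 + f) (W(f, S) = (2*S)/(-8 + f) = 2*S/(-8 + f))
q = -6494
q - W(-198, 170) = -6494 - 2*170/(-8 - 198) = -6494 - 2*170/(-206) = -6494 - 2*170*(-1)/206 = -6494 - 1*(-170/103) = -6494 + 170/103 = -668712/103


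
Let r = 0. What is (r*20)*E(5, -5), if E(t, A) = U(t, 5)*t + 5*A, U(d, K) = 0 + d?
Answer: 0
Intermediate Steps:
U(d, K) = d
E(t, A) = t² + 5*A (E(t, A) = t*t + 5*A = t² + 5*A)
(r*20)*E(5, -5) = (0*20)*(5² + 5*(-5)) = 0*(25 - 25) = 0*0 = 0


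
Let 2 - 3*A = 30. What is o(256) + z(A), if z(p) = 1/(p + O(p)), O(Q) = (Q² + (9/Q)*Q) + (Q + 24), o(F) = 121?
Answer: 110482/913 ≈ 121.01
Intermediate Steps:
A = -28/3 (A = ⅔ - ⅓*30 = ⅔ - 10 = -28/3 ≈ -9.3333)
O(Q) = 33 + Q + Q² (O(Q) = (Q² + 9) + (24 + Q) = (9 + Q²) + (24 + Q) = 33 + Q + Q²)
z(p) = 1/(33 + p² + 2*p) (z(p) = 1/(p + (33 + p + p²)) = 1/(33 + p² + 2*p))
o(256) + z(A) = 121 + 1/(33 + (-28/3)² + 2*(-28/3)) = 121 + 1/(33 + 784/9 - 56/3) = 121 + 1/(913/9) = 121 + 9/913 = 110482/913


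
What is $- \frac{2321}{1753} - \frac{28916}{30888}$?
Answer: $- \frac{30595199}{13536666} \approx -2.2602$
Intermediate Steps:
$- \frac{2321}{1753} - \frac{28916}{30888} = \left(-2321\right) \frac{1}{1753} - \frac{7229}{7722} = - \frac{2321}{1753} - \frac{7229}{7722} = - \frac{30595199}{13536666}$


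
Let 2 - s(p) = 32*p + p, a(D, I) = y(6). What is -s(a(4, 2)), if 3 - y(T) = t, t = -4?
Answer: 229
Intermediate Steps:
y(T) = 7 (y(T) = 3 - 1*(-4) = 3 + 4 = 7)
a(D, I) = 7
s(p) = 2 - 33*p (s(p) = 2 - (32*p + p) = 2 - 33*p)
-s(a(4, 2)) = -(2 - 33*7) = -(2 - 231) = -1*(-229) = 229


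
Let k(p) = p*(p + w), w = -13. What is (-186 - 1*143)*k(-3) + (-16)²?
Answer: -15536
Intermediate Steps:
k(p) = p*(-13 + p) (k(p) = p*(p - 13) = p*(-13 + p))
(-186 - 1*143)*k(-3) + (-16)² = (-186 - 1*143)*(-3*(-13 - 3)) + (-16)² = (-186 - 143)*(-3*(-16)) + 256 = -329*48 + 256 = -15792 + 256 = -15536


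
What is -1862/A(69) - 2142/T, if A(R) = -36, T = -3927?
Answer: 10349/198 ≈ 52.268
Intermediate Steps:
-1862/A(69) - 2142/T = -1862/(-36) - 2142/(-3927) = -1862*(-1/36) - 2142*(-1/3927) = 931/18 + 6/11 = 10349/198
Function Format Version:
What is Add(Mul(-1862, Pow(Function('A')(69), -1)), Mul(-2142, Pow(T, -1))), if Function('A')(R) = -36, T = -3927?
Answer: Rational(10349, 198) ≈ 52.268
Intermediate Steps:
Add(Mul(-1862, Pow(Function('A')(69), -1)), Mul(-2142, Pow(T, -1))) = Add(Mul(-1862, Pow(-36, -1)), Mul(-2142, Pow(-3927, -1))) = Add(Mul(-1862, Rational(-1, 36)), Mul(-2142, Rational(-1, 3927))) = Add(Rational(931, 18), Rational(6, 11)) = Rational(10349, 198)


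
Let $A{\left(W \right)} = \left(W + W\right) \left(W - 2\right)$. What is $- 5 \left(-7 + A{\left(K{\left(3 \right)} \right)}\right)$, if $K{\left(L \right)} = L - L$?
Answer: $35$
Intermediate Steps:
$K{\left(L \right)} = 0$
$A{\left(W \right)} = 2 W \left(-2 + W\right)$
$- 5 \left(-7 + A{\left(K{\left(3 \right)} \right)}\right) = - 5 \left(-7 + 2 \cdot 0 \left(-2 + 0\right)\right) = - 5 \left(-7 + 2 \cdot 0 \left(-2\right)\right) = - 5 \left(-7 + 0\right) = \left(-5\right) \left(-7\right) = 35$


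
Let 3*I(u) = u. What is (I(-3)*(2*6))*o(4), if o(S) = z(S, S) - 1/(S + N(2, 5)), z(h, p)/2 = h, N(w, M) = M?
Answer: -284/3 ≈ -94.667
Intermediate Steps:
z(h, p) = 2*h
I(u) = u/3
o(S) = -1/(5 + S) + 2*S (o(S) = 2*S - 1/(S + 5) = 2*S - 1/(5 + S) = -1/(5 + S) + 2*S)
(I(-3)*(2*6))*o(4) = (((⅓)*(-3))*(2*6))*((-1 + 2*4² + 10*4)/(5 + 4)) = (-1*12)*((-1 + 2*16 + 40)/9) = -4*(-1 + 32 + 40)/3 = -4*71/3 = -12*71/9 = -284/3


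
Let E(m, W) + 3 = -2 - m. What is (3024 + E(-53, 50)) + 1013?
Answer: 4085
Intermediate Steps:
E(m, W) = -5 - m (E(m, W) = -3 + (-2 - m) = -5 - m)
(3024 + E(-53, 50)) + 1013 = (3024 + (-5 - 1*(-53))) + 1013 = (3024 + (-5 + 53)) + 1013 = (3024 + 48) + 1013 = 3072 + 1013 = 4085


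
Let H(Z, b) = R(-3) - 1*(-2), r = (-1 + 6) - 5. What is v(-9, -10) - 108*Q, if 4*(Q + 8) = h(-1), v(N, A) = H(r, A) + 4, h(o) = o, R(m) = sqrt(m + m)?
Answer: 897 + I*sqrt(6) ≈ 897.0 + 2.4495*I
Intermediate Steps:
R(m) = sqrt(2)*sqrt(m) (R(m) = sqrt(2*m) = sqrt(2)*sqrt(m))
r = 0 (r = 5 - 5 = 0)
H(Z, b) = 2 + I*sqrt(6) (H(Z, b) = sqrt(2)*sqrt(-3) - 1*(-2) = sqrt(2)*(I*sqrt(3)) + 2 = I*sqrt(6) + 2 = 2 + I*sqrt(6))
v(N, A) = 6 + I*sqrt(6) (v(N, A) = (2 + I*sqrt(6)) + 4 = 6 + I*sqrt(6))
Q = -33/4 (Q = -8 + (1/4)*(-1) = -8 - 1/4 = -33/4 ≈ -8.2500)
v(-9, -10) - 108*Q = (6 + I*sqrt(6)) - 108*(-33/4) = (6 + I*sqrt(6)) + 891 = 897 + I*sqrt(6)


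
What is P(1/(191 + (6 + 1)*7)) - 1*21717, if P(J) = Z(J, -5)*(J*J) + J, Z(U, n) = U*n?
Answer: -60043150081/2764800 ≈ -21717.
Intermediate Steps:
P(J) = J - 5*J³ (P(J) = (J*(-5))*(J*J) + J = (-5*J)*J² + J = -5*J³ + J = J - 5*J³)
P(1/(191 + (6 + 1)*7)) - 1*21717 = (1/(191 + (6 + 1)*7) - 5/(191 + (6 + 1)*7)³) - 1*21717 = (1/(191 + 7*7) - 5/(191 + 7*7)³) - 21717 = (1/(191 + 49) - 5/(191 + 49)³) - 21717 = (1/240 - 5*(1/240)³) - 21717 = (1/240 - 5*1/13824000) - 21717 = (1/240 - 1/2764800) - 21717 = 11519/2764800 - 21717 = -60043150081/2764800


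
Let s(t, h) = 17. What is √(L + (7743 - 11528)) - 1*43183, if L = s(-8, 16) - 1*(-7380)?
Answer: -43183 + 2*√903 ≈ -43123.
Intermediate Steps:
L = 7397 (L = 17 - 1*(-7380) = 17 + 7380 = 7397)
√(L + (7743 - 11528)) - 1*43183 = √(7397 + (7743 - 11528)) - 1*43183 = √(7397 - 3785) - 43183 = √3612 - 43183 = 2*√903 - 43183 = -43183 + 2*√903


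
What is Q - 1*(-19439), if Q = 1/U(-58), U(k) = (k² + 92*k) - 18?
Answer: 38683609/1990 ≈ 19439.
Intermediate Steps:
U(k) = -18 + k² + 92*k
Q = -1/1990 (Q = 1/(-18 + (-58)² + 92*(-58)) = 1/(-18 + 3364 - 5336) = 1/(-1990) = -1/1990 ≈ -0.00050251)
Q - 1*(-19439) = -1/1990 - 1*(-19439) = -1/1990 + 19439 = 38683609/1990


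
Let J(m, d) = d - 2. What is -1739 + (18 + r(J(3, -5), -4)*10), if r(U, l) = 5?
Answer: -1671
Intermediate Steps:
J(m, d) = -2 + d
-1739 + (18 + r(J(3, -5), -4)*10) = -1739 + (18 + 5*10) = -1739 + (18 + 50) = -1739 + 68 = -1671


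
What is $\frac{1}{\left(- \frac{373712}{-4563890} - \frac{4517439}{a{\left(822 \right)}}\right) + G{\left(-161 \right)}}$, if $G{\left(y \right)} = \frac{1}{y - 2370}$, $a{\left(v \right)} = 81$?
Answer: $- \frac{155941275465}{8696965063981378} \approx -1.7931 \cdot 10^{-5}$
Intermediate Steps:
$G{\left(y \right)} = \frac{1}{-2370 + y}$
$\frac{1}{\left(- \frac{373712}{-4563890} - \frac{4517439}{a{\left(822 \right)}}\right) + G{\left(-161 \right)}} = \frac{1}{\left(- \frac{373712}{-4563890} - \frac{4517439}{81}\right) + \frac{1}{-2370 - 161}} = \frac{1}{\left(\left(-373712\right) \left(- \frac{1}{4563890}\right) - \frac{1505813}{27}\right) + \frac{1}{-2531}} = \frac{1}{\left(\frac{186856}{2281945} - \frac{1505813}{27}\right) - \frac{1}{2531}} = \frac{1}{- \frac{3436177401173}{61612515} - \frac{1}{2531}} = \frac{1}{- \frac{8696965063981378}{155941275465}} = - \frac{155941275465}{8696965063981378}$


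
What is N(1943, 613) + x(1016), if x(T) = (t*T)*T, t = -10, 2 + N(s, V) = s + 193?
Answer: -10320426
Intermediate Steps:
N(s, V) = 191 + s (N(s, V) = -2 + (s + 193) = -2 + (193 + s) = 191 + s)
x(T) = -10*T² (x(T) = (-10*T)*T = -10*T²)
N(1943, 613) + x(1016) = (191 + 1943) - 10*1016² = 2134 - 10*1032256 = 2134 - 10322560 = -10320426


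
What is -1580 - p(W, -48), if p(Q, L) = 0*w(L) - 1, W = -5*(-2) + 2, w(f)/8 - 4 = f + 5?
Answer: -1579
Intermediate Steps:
w(f) = 72 + 8*f (w(f) = 32 + 8*(f + 5) = 32 + 8*(5 + f) = 32 + (40 + 8*f) = 72 + 8*f)
W = 12 (W = 10 + 2 = 12)
p(Q, L) = -1 (p(Q, L) = 0*(72 + 8*L) - 1 = 0 - 1 = -1)
-1580 - p(W, -48) = -1580 - 1*(-1) = -1580 + 1 = -1579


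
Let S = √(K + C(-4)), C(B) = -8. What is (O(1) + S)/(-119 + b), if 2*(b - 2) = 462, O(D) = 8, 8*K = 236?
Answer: 4/57 + √86/228 ≈ 0.11085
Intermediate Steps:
K = 59/2 (K = (⅛)*236 = 59/2 ≈ 29.500)
b = 233 (b = 2 + (½)*462 = 2 + 231 = 233)
S = √86/2 (S = √(59/2 - 8) = √(43/2) = √86/2 ≈ 4.6368)
(O(1) + S)/(-119 + b) = (8 + √86/2)/(-119 + 233) = (8 + √86/2)/114 = (8 + √86/2)*(1/114) = 4/57 + √86/228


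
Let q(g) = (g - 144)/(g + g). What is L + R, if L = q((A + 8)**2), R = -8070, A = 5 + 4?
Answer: -4664315/578 ≈ -8069.8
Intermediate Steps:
A = 9
q(g) = (-144 + g)/(2*g) (q(g) = (-144 + g)/((2*g)) = (-144 + g)*(1/(2*g)) = (-144 + g)/(2*g))
L = 145/578 (L = (-144 + (9 + 8)**2)/(2*((9 + 8)**2)) = (-144 + 17**2)/(2*(17**2)) = (1/2)*(-144 + 289)/289 = (1/2)*(1/289)*145 = 145/578 ≈ 0.25086)
L + R = 145/578 - 8070 = -4664315/578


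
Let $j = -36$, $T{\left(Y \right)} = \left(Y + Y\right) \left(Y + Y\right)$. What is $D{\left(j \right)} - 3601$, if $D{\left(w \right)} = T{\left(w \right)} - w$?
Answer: $1619$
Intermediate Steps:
$T{\left(Y \right)} = 4 Y^{2}$ ($T{\left(Y \right)} = 2 Y 2 Y = 4 Y^{2}$)
$D{\left(w \right)} = - w + 4 w^{2}$ ($D{\left(w \right)} = 4 w^{2} - w = - w + 4 w^{2}$)
$D{\left(j \right)} - 3601 = - 36 \left(-1 + 4 \left(-36\right)\right) - 3601 = - 36 \left(-1 - 144\right) - 3601 = \left(-36\right) \left(-145\right) - 3601 = 5220 - 3601 = 1619$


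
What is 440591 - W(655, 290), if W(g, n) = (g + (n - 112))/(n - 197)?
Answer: 40974130/93 ≈ 4.4058e+5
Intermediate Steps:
W(g, n) = (-112 + g + n)/(-197 + n) (W(g, n) = (g + (-112 + n))/(-197 + n) = (-112 + g + n)/(-197 + n))
440591 - W(655, 290) = 440591 - (-112 + 655 + 290)/(-197 + 290) = 440591 - 833/93 = 40974130/93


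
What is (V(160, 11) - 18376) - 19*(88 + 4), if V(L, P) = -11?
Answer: -20135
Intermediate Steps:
(V(160, 11) - 18376) - 19*(88 + 4) = (-11 - 18376) - 19*(88 + 4) = -18387 - 19*92 = -18387 - 1748 = -20135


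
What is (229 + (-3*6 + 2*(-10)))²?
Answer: 36481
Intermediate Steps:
(229 + (-3*6 + 2*(-10)))² = (229 + (-18 - 20))² = (229 - 38)² = 191² = 36481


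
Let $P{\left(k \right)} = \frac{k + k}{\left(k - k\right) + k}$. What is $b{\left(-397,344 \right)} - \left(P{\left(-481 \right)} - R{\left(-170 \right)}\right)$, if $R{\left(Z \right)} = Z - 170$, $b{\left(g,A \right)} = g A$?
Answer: $-136910$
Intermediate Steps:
$b{\left(g,A \right)} = A g$
$P{\left(k \right)} = 2$ ($P{\left(k \right)} = \frac{2 k}{0 + k} = \frac{2 k}{k} = 2$)
$R{\left(Z \right)} = -170 + Z$ ($R{\left(Z \right)} = Z - 170 = -170 + Z$)
$b{\left(-397,344 \right)} - \left(P{\left(-481 \right)} - R{\left(-170 \right)}\right) = 344 \left(-397\right) - \left(2 - \left(-170 - 170\right)\right) = -136568 - \left(2 - -340\right) = -136568 - \left(2 + 340\right) = -136568 - 342 = -136910$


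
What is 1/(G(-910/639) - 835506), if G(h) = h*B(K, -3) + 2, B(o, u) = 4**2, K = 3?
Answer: -639/533901616 ≈ -1.1968e-6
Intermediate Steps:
B(o, u) = 16
G(h) = 2 + 16*h (G(h) = h*16 + 2 = 16*h + 2 = 2 + 16*h)
1/(G(-910/639) - 835506) = 1/((2 + 16*(-910/639)) - 835506) = 1/((2 - 14560/639) - 835506) = 1/(-13282/639 - 835506) = 1/(-533901616/639) = -639/533901616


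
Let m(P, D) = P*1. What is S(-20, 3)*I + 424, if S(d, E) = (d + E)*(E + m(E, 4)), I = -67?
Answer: 7258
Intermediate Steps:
m(P, D) = P
S(d, E) = 2*E*(E + d) (S(d, E) = (d + E)*(E + E) = (E + d)*(2*E) = 2*E*(E + d))
S(-20, 3)*I + 424 = (2*3*(3 - 20))*(-67) + 424 = (2*3*(-17))*(-67) + 424 = -102*(-67) + 424 = 6834 + 424 = 7258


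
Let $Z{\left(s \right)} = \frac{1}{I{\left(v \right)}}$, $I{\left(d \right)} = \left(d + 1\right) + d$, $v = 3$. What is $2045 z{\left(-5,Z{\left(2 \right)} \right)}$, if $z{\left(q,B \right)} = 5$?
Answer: $10225$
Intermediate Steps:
$I{\left(d \right)} = 1 + 2 d$ ($I{\left(d \right)} = \left(1 + d\right) + d = 1 + 2 d$)
$Z{\left(s \right)} = \frac{1}{7}$ ($Z{\left(s \right)} = \frac{1}{1 + 2 \cdot 3} = \frac{1}{1 + 6} = \frac{1}{7}$)
$2045 z{\left(-5,Z{\left(2 \right)} \right)} = 2045 \cdot 5 = 10225$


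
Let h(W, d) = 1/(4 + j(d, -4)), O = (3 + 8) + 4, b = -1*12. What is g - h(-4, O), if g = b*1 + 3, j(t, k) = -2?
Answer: -19/2 ≈ -9.5000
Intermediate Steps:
b = -12
O = 15 (O = 11 + 4 = 15)
h(W, d) = ½ (h(W, d) = 1/(4 - 2) = 1/2 = ½)
g = -9 (g = -12*1 + 3 = -12 + 3 = -9)
g - h(-4, O) = -9 - 1*½ = -9 - ½ = -19/2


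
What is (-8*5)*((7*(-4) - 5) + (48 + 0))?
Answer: -600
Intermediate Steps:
(-8*5)*((7*(-4) - 5) + (48 + 0)) = -40*((-28 - 5) + 48) = -40*(-33 + 48) = -40*15 = -600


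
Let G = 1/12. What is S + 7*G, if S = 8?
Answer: 103/12 ≈ 8.5833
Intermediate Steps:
G = 1/12 ≈ 0.083333
S + 7*G = 8 + 7*(1/12) = 8 + 7/12 = 103/12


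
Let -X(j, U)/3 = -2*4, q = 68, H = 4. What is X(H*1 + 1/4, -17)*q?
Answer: 1632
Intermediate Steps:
X(j, U) = 24 (X(j, U) = -(-6)*4 = -3*(-8) = 24)
X(H*1 + 1/4, -17)*q = 24*68 = 1632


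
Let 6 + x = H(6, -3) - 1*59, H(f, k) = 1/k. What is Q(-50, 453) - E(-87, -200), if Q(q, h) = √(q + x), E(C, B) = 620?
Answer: -620 + I*√1038/3 ≈ -620.0 + 10.739*I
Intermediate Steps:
x = -196/3 (x = -6 + (1/(-3) - 1*59) = -6 + (-⅓ - 59) = -6 - 178/3 = -196/3 ≈ -65.333)
Q(q, h) = √(-196/3 + q) (Q(q, h) = √(q - 196/3) = √(-196/3 + q))
Q(-50, 453) - E(-87, -200) = √(-588 + 9*(-50))/3 - 1*620 = √(-588 - 450)/3 - 620 = √(-1038)/3 - 620 = (I*√1038)/3 - 620 = I*√1038/3 - 620 = -620 + I*√1038/3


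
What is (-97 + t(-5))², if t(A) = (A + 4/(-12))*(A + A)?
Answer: 17161/9 ≈ 1906.8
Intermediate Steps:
t(A) = 2*A*(-⅓ + A) (t(A) = (A + 4*(-1/12))*(2*A) = (A - ⅓)*(2*A) = (-⅓ + A)*(2*A) = 2*A*(-⅓ + A))
(-97 + t(-5))² = (-97 + (⅔)*(-5)*(-1 + 3*(-5)))² = (-97 + (⅔)*(-5)*(-1 - 15))² = (-97 + (⅔)*(-5)*(-16))² = (-97 + 160/3)² = (-131/3)² = 17161/9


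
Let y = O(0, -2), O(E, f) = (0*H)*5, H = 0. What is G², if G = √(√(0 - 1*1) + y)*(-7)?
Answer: 49*I ≈ 49.0*I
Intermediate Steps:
O(E, f) = 0 (O(E, f) = (0*0)*5 = 0*5 = 0)
y = 0
G = -7*√I (G = √(√(0 - 1*1) + 0)*(-7) = √(√(0 - 1) + 0)*(-7) = √(√(-1) + 0)*(-7) = √(I + 0)*(-7) = √I*(-7) = -7*√I ≈ -4.9497 - 4.9497*I)
G² = (-7*√I)² = 49*I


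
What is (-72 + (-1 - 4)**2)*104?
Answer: -4888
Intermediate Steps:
(-72 + (-1 - 4)**2)*104 = (-72 + (-5)**2)*104 = (-72 + 25)*104 = -47*104 = -4888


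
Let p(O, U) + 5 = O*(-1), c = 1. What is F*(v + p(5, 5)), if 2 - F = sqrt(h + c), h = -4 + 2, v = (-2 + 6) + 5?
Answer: -2 + I ≈ -2.0 + 1.0*I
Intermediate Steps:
v = 9 (v = 4 + 5 = 9)
h = -2
p(O, U) = -5 - O (p(O, U) = -5 + O*(-1) = -5 - O)
F = 2 - I (F = 2 - sqrt(-2 + 1) = 2 - sqrt(-1) = 2 - I ≈ 2.0 - 1.0*I)
F*(v + p(5, 5)) = (2 - I)*(9 + (-5 - 1*5)) = (2 - I)*(9 + (-5 - 5)) = (2 - I)*(9 - 10) = (2 - I)*(-1) = -2 + I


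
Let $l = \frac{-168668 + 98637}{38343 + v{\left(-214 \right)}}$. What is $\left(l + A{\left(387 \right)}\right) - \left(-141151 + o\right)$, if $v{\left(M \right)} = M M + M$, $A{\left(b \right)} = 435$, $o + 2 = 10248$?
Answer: $\frac{11022639469}{83925} \approx 1.3134 \cdot 10^{5}$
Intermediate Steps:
$o = 10246$ ($o = -2 + 10248 = 10246$)
$v{\left(M \right)} = M + M^{2}$ ($v{\left(M \right)} = M^{2} + M = M + M^{2}$)
$l = - \frac{70031}{83925}$ ($l = \frac{-168668 + 98637}{38343 - 214 \left(1 - 214\right)} = - \frac{70031}{38343 - -45582} = - \frac{70031}{38343 + 45582} = - \frac{70031}{83925} \approx -0.83445$)
$\left(l + A{\left(387 \right)}\right) - \left(-141151 + o\right) = \left(- \frac{70031}{83925} + 435\right) + \left(141151 - 10246\right) = \frac{36437344}{83925} + \left(141151 - 10246\right) = \frac{36437344}{83925} + 130905 = \frac{11022639469}{83925}$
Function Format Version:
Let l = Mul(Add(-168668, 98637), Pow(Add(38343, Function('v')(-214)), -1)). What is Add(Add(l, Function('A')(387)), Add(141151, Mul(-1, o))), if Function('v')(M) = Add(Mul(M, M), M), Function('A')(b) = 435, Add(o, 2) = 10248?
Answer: Rational(11022639469, 83925) ≈ 1.3134e+5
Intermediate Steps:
o = 10246 (o = Add(-2, 10248) = 10246)
Function('v')(M) = Add(M, Pow(M, 2)) (Function('v')(M) = Add(Pow(M, 2), M) = Add(M, Pow(M, 2)))
l = Rational(-70031, 83925) (l = Mul(Add(-168668, 98637), Pow(Add(38343, Mul(-214, Add(1, -214))), -1)) = Mul(-70031, Pow(Add(38343, Mul(-214, -213)), -1)) = Mul(-70031, Pow(Add(38343, 45582), -1)) = Mul(-70031, Pow(83925, -1)) = Mul(-70031, Rational(1, 83925)) = Rational(-70031, 83925) ≈ -0.83445)
Add(Add(l, Function('A')(387)), Add(141151, Mul(-1, o))) = Add(Add(Rational(-70031, 83925), 435), Add(141151, Mul(-1, 10246))) = Add(Rational(36437344, 83925), Add(141151, -10246)) = Add(Rational(36437344, 83925), 130905) = Rational(11022639469, 83925)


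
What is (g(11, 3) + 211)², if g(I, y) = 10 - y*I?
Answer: 35344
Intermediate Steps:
g(I, y) = 10 - I*y
(g(11, 3) + 211)² = ((10 - 1*11*3) + 211)² = ((10 - 33) + 211)² = (-23 + 211)² = 188² = 35344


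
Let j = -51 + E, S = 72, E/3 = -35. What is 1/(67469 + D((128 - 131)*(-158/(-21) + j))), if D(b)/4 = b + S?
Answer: 7/486771 ≈ 1.4380e-5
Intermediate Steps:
E = -105 (E = 3*(-35) = -105)
j = -156 (j = -51 - 105 = -156)
D(b) = 288 + 4*b (D(b) = 4*(b + 72) = 4*(72 + b) = 288 + 4*b)
1/(67469 + D((128 - 131)*(-158/(-21) + j))) = 1/(67469 + (288 + 4*((128 - 131)*(-158/(-21) - 156)))) = 1/(67469 + (288 + 4*(-3*(-158*(-1/21) - 156)))) = 1/(67469 + (288 + 4*(-3*(158/21 - 156)))) = 1/(67469 + (288 + 4*(-3*(-3118/21)))) = 1/(67469 + (288 + 4*(3118/7))) = 1/(67469 + (288 + 12472/7)) = 1/(67469 + 14488/7) = 1/(486771/7) = 7/486771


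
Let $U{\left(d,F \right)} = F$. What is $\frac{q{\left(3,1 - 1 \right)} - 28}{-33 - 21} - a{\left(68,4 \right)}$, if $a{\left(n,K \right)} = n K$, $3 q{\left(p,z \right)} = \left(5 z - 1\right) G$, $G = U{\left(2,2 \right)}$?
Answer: $- \frac{21989}{81} \approx -271.47$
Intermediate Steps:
$G = 2$
$q{\left(p,z \right)} = - \frac{2}{3} + \frac{10 z}{3}$ ($q{\left(p,z \right)} = \frac{\left(5 z - 1\right) 2}{3} = \frac{\left(-1 + 5 z\right) 2}{3} = \frac{-2 + 10 z}{3} = - \frac{2}{3} + \frac{10 z}{3}$)
$a{\left(n,K \right)} = K n$
$\frac{q{\left(3,1 - 1 \right)} - 28}{-33 - 21} - a{\left(68,4 \right)} = \frac{\left(- \frac{2}{3} + \frac{10 \left(1 - 1\right)}{3}\right) - 28}{-33 - 21} - 4 \cdot 68 = \frac{\left(- \frac{2}{3} + \frac{10}{3} \cdot 0\right) - 28}{-54} - 272 = - \frac{\left(- \frac{2}{3} + 0\right) - 28}{54} - 272 = - \frac{- \frac{2}{3} - 28}{54} - 272 = \left(- \frac{1}{54}\right) \left(- \frac{86}{3}\right) - 272 = \frac{43}{81} - 272 = - \frac{21989}{81}$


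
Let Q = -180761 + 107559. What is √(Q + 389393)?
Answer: √316191 ≈ 562.31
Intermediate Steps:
Q = -73202
√(Q + 389393) = √(-73202 + 389393) = √316191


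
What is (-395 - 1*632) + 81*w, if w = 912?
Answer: 72845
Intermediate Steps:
(-395 - 1*632) + 81*w = (-395 - 1*632) + 81*912 = (-395 - 632) + 73872 = -1027 + 73872 = 72845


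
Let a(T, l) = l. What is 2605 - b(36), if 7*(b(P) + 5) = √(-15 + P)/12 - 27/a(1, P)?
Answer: 73083/28 - √21/84 ≈ 2610.1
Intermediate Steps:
b(P) = -5 - 27/(7*P) + √(-15 + P)/84 (b(P) = -5 + (√(-15 + P)/12 - 27/P)/7 = -5 + (-27/P + √(-15 + P)/12)/7 = -5 + (-27/(7*P) + √(-15 + P)/84) = -5 - 27/(7*P) + √(-15 + P)/84)
2605 - b(36) = 2605 - (-324 + 36*(-420 + √(-15 + 36)))/(84*36) = 2605 - (-324 + 36*(-420 + √21))/(84*36) = 2605 - (-324 + (-15120 + 36*√21))/(84*36) = 2605 - (-15444 + 36*√21)/(84*36) = 2605 - (-143/28 + √21/84) = 2605 + (143/28 - √21/84) = 73083/28 - √21/84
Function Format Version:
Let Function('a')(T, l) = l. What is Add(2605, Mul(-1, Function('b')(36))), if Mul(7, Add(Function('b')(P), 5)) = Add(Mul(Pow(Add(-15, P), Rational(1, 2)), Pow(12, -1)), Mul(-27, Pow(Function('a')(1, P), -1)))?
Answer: Add(Rational(73083, 28), Mul(Rational(-1, 84), Pow(21, Rational(1, 2)))) ≈ 2610.1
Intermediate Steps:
Function('b')(P) = Add(-5, Mul(Rational(-27, 7), Pow(P, -1)), Mul(Rational(1, 84), Pow(Add(-15, P), Rational(1, 2)))) (Function('b')(P) = Add(-5, Mul(Rational(1, 7), Add(Mul(Pow(Add(-15, P), Rational(1, 2)), Pow(12, -1)), Mul(-27, Pow(P, -1))))) = Add(-5, Mul(Rational(1, 7), Add(Mul(Pow(Add(-15, P), Rational(1, 2)), Rational(1, 12)), Mul(-27, Pow(P, -1))))) = Add(-5, Mul(Rational(1, 7), Add(Mul(Rational(1, 12), Pow(Add(-15, P), Rational(1, 2))), Mul(-27, Pow(P, -1))))) = Add(-5, Mul(Rational(1, 7), Add(Mul(-27, Pow(P, -1)), Mul(Rational(1, 12), Pow(Add(-15, P), Rational(1, 2)))))) = Add(-5, Add(Mul(Rational(-27, 7), Pow(P, -1)), Mul(Rational(1, 84), Pow(Add(-15, P), Rational(1, 2))))) = Add(-5, Mul(Rational(-27, 7), Pow(P, -1)), Mul(Rational(1, 84), Pow(Add(-15, P), Rational(1, 2)))))
Add(2605, Mul(-1, Function('b')(36))) = Add(2605, Mul(-1, Mul(Rational(1, 84), Pow(36, -1), Add(-324, Mul(36, Add(-420, Pow(Add(-15, 36), Rational(1, 2)))))))) = Add(2605, Mul(-1, Mul(Rational(1, 84), Rational(1, 36), Add(-324, Mul(36, Add(-420, Pow(21, Rational(1, 2)))))))) = Add(2605, Mul(-1, Mul(Rational(1, 84), Rational(1, 36), Add(-324, Add(-15120, Mul(36, Pow(21, Rational(1, 2)))))))) = Add(2605, Mul(-1, Mul(Rational(1, 84), Rational(1, 36), Add(-15444, Mul(36, Pow(21, Rational(1, 2))))))) = Add(2605, Mul(-1, Add(Rational(-143, 28), Mul(Rational(1, 84), Pow(21, Rational(1, 2)))))) = Add(2605, Add(Rational(143, 28), Mul(Rational(-1, 84), Pow(21, Rational(1, 2))))) = Add(Rational(73083, 28), Mul(Rational(-1, 84), Pow(21, Rational(1, 2))))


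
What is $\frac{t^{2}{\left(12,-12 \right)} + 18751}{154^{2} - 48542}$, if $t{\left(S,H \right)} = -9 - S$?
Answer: $- \frac{9596}{12413} \approx -0.77306$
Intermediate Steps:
$\frac{t^{2}{\left(12,-12 \right)} + 18751}{154^{2} - 48542} = \frac{\left(-9 - 12\right)^{2} + 18751}{154^{2} - 48542} = \frac{\left(-9 - 12\right)^{2} + 18751}{23716 - 48542} = \frac{\left(-21\right)^{2} + 18751}{-24826} = \left(441 + 18751\right) \left(- \frac{1}{24826}\right) = 19192 \left(- \frac{1}{24826}\right) = - \frac{9596}{12413}$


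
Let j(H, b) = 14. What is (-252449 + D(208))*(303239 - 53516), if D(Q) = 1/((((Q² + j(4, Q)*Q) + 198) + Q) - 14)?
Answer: -2935754833276413/46568 ≈ -6.3042e+10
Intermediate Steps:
D(Q) = 1/(184 + Q² + 15*Q) (D(Q) = 1/((((Q² + 14*Q) + 198) + Q) - 14) = 1/(((198 + Q² + 14*Q) + Q) - 14) = 1/((198 + Q² + 15*Q) - 14) = 1/(184 + Q² + 15*Q))
(-252449 + D(208))*(303239 - 53516) = (-252449 + 1/(184 + 208² + 15*208))*(303239 - 53516) = (-252449 + 1/(184 + 43264 + 3120))*249723 = (-252449 + 1/46568)*249723 = -11756045031/46568*249723 = -2935754833276413/46568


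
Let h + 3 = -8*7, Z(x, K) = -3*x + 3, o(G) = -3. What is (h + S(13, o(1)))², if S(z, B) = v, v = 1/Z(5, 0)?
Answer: 502681/144 ≈ 3490.8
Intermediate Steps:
Z(x, K) = 3 - 3*x
v = -1/12 (v = 1/(3 - 3*5) = 1/(3 - 15) = 1/(-12) = -1/12 ≈ -0.083333)
S(z, B) = -1/12
h = -59 (h = -3 - 8*7 = -3 - 56 = -59)
(h + S(13, o(1)))² = (-59 - 1/12)² = (-709/12)² = 502681/144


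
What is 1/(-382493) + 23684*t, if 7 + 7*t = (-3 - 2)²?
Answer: 163061355809/2677451 ≈ 60902.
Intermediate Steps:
t = 18/7 (t = -1 + (-3 - 2)²/7 = -1 + (⅐)*(-5)² = -1 + (⅐)*25 = -1 + 25/7 = 18/7 ≈ 2.5714)
1/(-382493) + 23684*t = 1/(-382493) + 23684*(18/7) = -1/382493 + 426312/7 = 163061355809/2677451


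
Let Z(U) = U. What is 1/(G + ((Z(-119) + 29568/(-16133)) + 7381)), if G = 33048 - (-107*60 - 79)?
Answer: 16133/755140029 ≈ 2.1364e-5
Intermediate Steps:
G = 39547 (G = 33048 - (-6420 - 79) = 33048 - 1*(-6499) = 33048 + 6499 = 39547)
1/(G + ((Z(-119) + 29568/(-16133)) + 7381)) = 1/(39547 + ((-119 + 29568/(-16133)) + 7381)) = 1/(39547 + ((-119 + 29568*(-1/16133)) + 7381)) = 1/(39547 + ((-119 - 29568/16133) + 7381)) = 1/(39547 + (-1949395/16133 + 7381)) = 1/(39547 + 117128278/16133) = 1/(755140029/16133) = 16133/755140029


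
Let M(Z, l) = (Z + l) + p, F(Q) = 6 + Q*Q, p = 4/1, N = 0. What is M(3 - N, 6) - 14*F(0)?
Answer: -71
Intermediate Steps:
p = 4 (p = 4*1 = 4)
F(Q) = 6 + Q²
M(Z, l) = 4 + Z + l (M(Z, l) = (Z + l) + 4 = 4 + Z + l)
M(3 - N, 6) - 14*F(0) = (4 + (3 - 1*0) + 6) - 14*(6 + 0²) = (4 + (3 + 0) + 6) - 14*(6 + 0) = (4 + 3 + 6) - 14*6 = 13 - 84 = -71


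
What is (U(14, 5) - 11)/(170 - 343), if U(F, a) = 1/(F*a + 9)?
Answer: 868/13667 ≈ 0.063511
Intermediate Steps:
U(F, a) = 1/(9 + F*a)
(U(14, 5) - 11)/(170 - 343) = (1/(9 + 14*5) - 11)/(170 - 343) = (1/(9 + 70) - 11)/(-173) = (1/79 - 11)*(-1/173) = -868/79*(-1/173) = 868/13667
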